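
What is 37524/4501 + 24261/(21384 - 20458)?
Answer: 143945985/4167926 ≈ 34.537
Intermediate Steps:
37524/4501 + 24261/(21384 - 20458) = 37524*(1/4501) + 24261/926 = 37524/4501 + 24261*(1/926) = 37524/4501 + 24261/926 = 143945985/4167926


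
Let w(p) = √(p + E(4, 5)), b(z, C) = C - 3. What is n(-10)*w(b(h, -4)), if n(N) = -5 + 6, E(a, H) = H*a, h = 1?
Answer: √13 ≈ 3.6056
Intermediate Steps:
b(z, C) = -3 + C
n(N) = 1
w(p) = √(20 + p) (w(p) = √(p + 5*4) = √(p + 20) = √(20 + p))
n(-10)*w(b(h, -4)) = 1*√(20 + (-3 - 4)) = 1*√(20 - 7) = 1*√13 = √13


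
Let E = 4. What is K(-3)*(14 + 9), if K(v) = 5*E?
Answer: 460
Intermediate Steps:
K(v) = 20 (K(v) = 5*4 = 20)
K(-3)*(14 + 9) = 20*(14 + 9) = 20*23 = 460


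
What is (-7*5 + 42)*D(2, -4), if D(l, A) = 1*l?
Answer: 14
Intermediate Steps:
D(l, A) = l
(-7*5 + 42)*D(2, -4) = (-7*5 + 42)*2 = (-35 + 42)*2 = 7*2 = 14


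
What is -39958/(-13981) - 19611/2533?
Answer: -172967777/35413873 ≈ -4.8842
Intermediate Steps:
-39958/(-13981) - 19611/2533 = -39958*(-1/13981) - 19611*1/2533 = 39958/13981 - 19611/2533 = -172967777/35413873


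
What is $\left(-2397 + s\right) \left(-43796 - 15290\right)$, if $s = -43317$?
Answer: $2701057404$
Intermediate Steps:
$\left(-2397 + s\right) \left(-43796 - 15290\right) = \left(-2397 - 43317\right) \left(-43796 - 15290\right) = \left(-45714\right) \left(-59086\right) = 2701057404$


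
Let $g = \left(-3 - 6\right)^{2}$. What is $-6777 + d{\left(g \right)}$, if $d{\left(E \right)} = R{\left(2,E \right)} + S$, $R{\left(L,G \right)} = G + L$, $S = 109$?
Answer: $-6585$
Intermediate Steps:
$g = 81$ ($g = \left(-9\right)^{2} = 81$)
$d{\left(E \right)} = 111 + E$ ($d{\left(E \right)} = \left(E + 2\right) + 109 = \left(2 + E\right) + 109 = 111 + E$)
$-6777 + d{\left(g \right)} = -6777 + \left(111 + 81\right) = -6777 + 192 = -6585$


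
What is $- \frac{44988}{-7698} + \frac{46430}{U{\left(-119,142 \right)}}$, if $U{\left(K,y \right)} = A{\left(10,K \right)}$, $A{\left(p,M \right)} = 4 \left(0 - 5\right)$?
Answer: $- \frac{5941973}{2566} \approx -2315.7$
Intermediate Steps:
$A{\left(p,M \right)} = -20$ ($A{\left(p,M \right)} = 4 \left(-5\right) = -20$)
$U{\left(K,y \right)} = -20$
$- \frac{44988}{-7698} + \frac{46430}{U{\left(-119,142 \right)}} = - \frac{44988}{-7698} + \frac{46430}{-20} = \left(-44988\right) \left(- \frac{1}{7698}\right) + 46430 \left(- \frac{1}{20}\right) = \frac{7498}{1283} - \frac{4643}{2} = - \frac{5941973}{2566}$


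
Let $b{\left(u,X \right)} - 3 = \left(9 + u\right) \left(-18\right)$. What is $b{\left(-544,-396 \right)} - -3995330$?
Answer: $4004963$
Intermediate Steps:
$b{\left(u,X \right)} = -159 - 18 u$ ($b{\left(u,X \right)} = 3 + \left(9 + u\right) \left(-18\right) = 3 - \left(162 + 18 u\right) = -159 - 18 u$)
$b{\left(-544,-396 \right)} - -3995330 = \left(-159 - -9792\right) - -3995330 = \left(-159 + 9792\right) + 3995330 = 9633 + 3995330 = 4004963$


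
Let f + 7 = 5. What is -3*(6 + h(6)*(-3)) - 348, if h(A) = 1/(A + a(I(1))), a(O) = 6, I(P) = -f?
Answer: -1461/4 ≈ -365.25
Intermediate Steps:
f = -2 (f = -7 + 5 = -2)
I(P) = 2 (I(P) = -1*(-2) = 2)
h(A) = 1/(6 + A) (h(A) = 1/(A + 6) = 1/(6 + A))
-3*(6 + h(6)*(-3)) - 348 = -3*(6 - 3/(6 + 6)) - 348 = -3*(6 - 3/12) - 348 = -3*(6 + (1/12)*(-3)) - 348 = -3*(6 - 1/4) - 348 = -3*23/4 - 348 = -69/4 - 348 = -1461/4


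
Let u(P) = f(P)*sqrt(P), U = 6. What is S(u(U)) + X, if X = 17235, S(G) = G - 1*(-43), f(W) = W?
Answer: 17278 + 6*sqrt(6) ≈ 17293.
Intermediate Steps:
u(P) = P**(3/2) (u(P) = P*sqrt(P) = P**(3/2))
S(G) = 43 + G (S(G) = G + 43 = 43 + G)
S(u(U)) + X = (43 + 6**(3/2)) + 17235 = (43 + 6*sqrt(6)) + 17235 = 17278 + 6*sqrt(6)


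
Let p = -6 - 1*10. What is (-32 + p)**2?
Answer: 2304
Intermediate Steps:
p = -16 (p = -6 - 10 = -16)
(-32 + p)**2 = (-32 - 16)**2 = (-48)**2 = 2304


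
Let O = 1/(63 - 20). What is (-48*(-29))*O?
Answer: 1392/43 ≈ 32.372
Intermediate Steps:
O = 1/43 ≈ 0.023256
(-48*(-29))*O = -48*(-29)*(1/43) = 1392*(1/43) = 1392/43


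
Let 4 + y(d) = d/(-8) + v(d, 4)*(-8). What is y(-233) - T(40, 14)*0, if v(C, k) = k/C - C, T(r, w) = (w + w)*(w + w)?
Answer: -3427407/1864 ≈ -1838.7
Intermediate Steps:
T(r, w) = 4*w**2 (T(r, w) = (2*w)*(2*w) = 4*w**2)
v(C, k) = -C + k/C
y(d) = -4 - 32/d + 63*d/8 (y(d) = -4 + (d/(-8) + (-d + 4/d)*(-8)) = -4 + (d*(-1/8) + (-32/d + 8*d)) = -4 + (-d/8 + (-32/d + 8*d)) = -4 + (-32/d + 63*d/8) = -4 - 32/d + 63*d/8)
y(-233) - T(40, 14)*0 = (-4 - 32/(-233) + (63/8)*(-233)) - 4*14**2*0 = (-4 - 32*(-1/233) - 14679/8) - 4*196*0 = (-4 + 32/233 - 14679/8) - 784*0 = -3427407/1864 - 1*0 = -3427407/1864 + 0 = -3427407/1864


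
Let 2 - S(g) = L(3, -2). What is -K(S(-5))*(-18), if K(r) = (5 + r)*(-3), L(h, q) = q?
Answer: -486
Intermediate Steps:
S(g) = 4 (S(g) = 2 - 1*(-2) = 2 + 2 = 4)
K(r) = -15 - 3*r
-K(S(-5))*(-18) = -(-15 - 3*4)*(-18) = -(-15 - 12)*(-18) = -1*(-27)*(-18) = 27*(-18) = -486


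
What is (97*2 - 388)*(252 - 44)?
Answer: -40352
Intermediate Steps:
(97*2 - 388)*(252 - 44) = (194 - 388)*208 = -194*208 = -40352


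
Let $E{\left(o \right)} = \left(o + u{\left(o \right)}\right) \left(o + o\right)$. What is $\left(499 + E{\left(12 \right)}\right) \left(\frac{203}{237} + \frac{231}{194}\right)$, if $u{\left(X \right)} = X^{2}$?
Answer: $\frac{399389347}{45978} \approx 8686.5$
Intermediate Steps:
$E{\left(o \right)} = 2 o \left(o + o^{2}\right)$ ($E{\left(o \right)} = \left(o + o^{2}\right) \left(o + o\right) = \left(o + o^{2}\right) 2 o = 2 o \left(o + o^{2}\right)$)
$\left(499 + E{\left(12 \right)}\right) \left(\frac{203}{237} + \frac{231}{194}\right) = \left(499 + 2 \cdot 12^{2} \left(1 + 12\right)\right) \left(\frac{203}{237} + \frac{231}{194}\right) = \left(499 + 2 \cdot 144 \cdot 13\right) \left(203 \cdot \frac{1}{237} + 231 \cdot \frac{1}{194}\right) = \left(499 + 3744\right) \left(\frac{203}{237} + \frac{231}{194}\right) = 4243 \cdot \frac{94129}{45978} = \frac{399389347}{45978}$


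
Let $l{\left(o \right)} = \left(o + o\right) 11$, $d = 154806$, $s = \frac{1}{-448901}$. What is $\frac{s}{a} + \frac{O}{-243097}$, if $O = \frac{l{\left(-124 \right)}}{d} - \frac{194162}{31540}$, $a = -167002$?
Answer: $\frac{141236170330134594329}{5561364239238217045346535} \approx 2.5396 \cdot 10^{-5}$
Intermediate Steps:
$s = - \frac{1}{448901} \approx -2.2277 \cdot 10^{-6}$
$l{\left(o \right)} = 22 o$ ($l{\left(o \right)} = 2 o 11 = 22 o$)
$O = - \frac{7535870923}{1220645310}$ ($O = \frac{22 \left(-124\right)}{154806} - \frac{194162}{31540} = \left(-2728\right) \frac{1}{154806} - \frac{97081}{15770} = - \frac{1364}{77403} - \frac{97081}{15770} = - \frac{7535870923}{1220645310} \approx -6.1737$)
$\frac{s}{a} + \frac{O}{-243097} = - \frac{1}{448901 \left(-167002\right)} - \frac{7535870923}{1220645310 \left(-243097\right)} = \left(- \frac{1}{448901}\right) \left(- \frac{1}{167002}\right) - - \frac{7535870923}{296735212925070} = \frac{1}{74967364802} + \frac{7535870923}{296735212925070} = \frac{141236170330134594329}{5561364239238217045346535}$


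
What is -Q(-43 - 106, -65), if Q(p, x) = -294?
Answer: 294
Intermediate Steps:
-Q(-43 - 106, -65) = -1*(-294) = 294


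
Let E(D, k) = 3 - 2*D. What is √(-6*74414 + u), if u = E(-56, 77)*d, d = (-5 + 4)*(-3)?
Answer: 3*I*√49571 ≈ 667.94*I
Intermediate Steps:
d = 3 (d = -1*(-3) = 3)
u = 345 (u = (3 - 2*(-56))*3 = (3 + 112)*3 = 115*3 = 345)
√(-6*74414 + u) = √(-6*74414 + 345) = √(-446484 + 345) = √(-446139) = 3*I*√49571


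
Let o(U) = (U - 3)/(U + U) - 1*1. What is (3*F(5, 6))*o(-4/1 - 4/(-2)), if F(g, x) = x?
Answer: 9/2 ≈ 4.5000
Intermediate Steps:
o(U) = -1 + (-3 + U)/(2*U) (o(U) = (-3 + U)/((2*U)) - 1 = (-3 + U)*(1/(2*U)) - 1 = (-3 + U)/(2*U) - 1 = -1 + (-3 + U)/(2*U))
(3*F(5, 6))*o(-4/1 - 4/(-2)) = (3*6)*((-3 - (-4/1 - 4/(-2)))/(2*(-4/1 - 4/(-2)))) = 18*((-3 - (-4*1 - 4*(-½)))/(2*(-4*1 - 4*(-½)))) = 18*((-3 - (-4 + 2))/(2*(-4 + 2))) = 18*((½)*(-3 - 1*(-2))/(-2)) = 18*((½)*(-½)*(-3 + 2)) = 18*((½)*(-½)*(-1)) = 18*(¼) = 9/2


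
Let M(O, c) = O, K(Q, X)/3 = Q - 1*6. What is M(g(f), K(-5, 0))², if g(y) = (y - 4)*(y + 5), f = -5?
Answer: 0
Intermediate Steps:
K(Q, X) = -18 + 3*Q (K(Q, X) = 3*(Q - 1*6) = 3*(Q - 6) = 3*(-6 + Q) = -18 + 3*Q)
g(y) = (-4 + y)*(5 + y)
M(g(f), K(-5, 0))² = (-20 - 5 + (-5)²)² = (-20 - 5 + 25)² = 0² = 0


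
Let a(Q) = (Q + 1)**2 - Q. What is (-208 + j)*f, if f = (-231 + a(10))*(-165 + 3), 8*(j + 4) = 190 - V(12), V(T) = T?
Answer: -3688740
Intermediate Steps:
a(Q) = (1 + Q)**2 - Q
j = 73/4 (j = -4 + (190 - 1*12)/8 = -4 + (190 - 12)/8 = -4 + (1/8)*178 = -4 + 89/4 = 73/4 ≈ 18.250)
f = 19440 (f = (-231 + ((1 + 10)**2 - 1*10))*(-165 + 3) = (-231 + (11**2 - 10))*(-162) = (-231 + (121 - 10))*(-162) = (-231 + 111)*(-162) = -120*(-162) = 19440)
(-208 + j)*f = (-208 + 73/4)*19440 = -759/4*19440 = -3688740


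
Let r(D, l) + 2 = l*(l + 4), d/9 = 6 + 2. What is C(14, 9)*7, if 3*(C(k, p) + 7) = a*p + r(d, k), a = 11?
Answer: 2296/3 ≈ 765.33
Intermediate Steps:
d = 72 (d = 9*(6 + 2) = 9*8 = 72)
r(D, l) = -2 + l*(4 + l) (r(D, l) = -2 + l*(l + 4) = -2 + l*(4 + l))
C(k, p) = -23/3 + k²/3 + 4*k/3 + 11*p/3 (C(k, p) = -7 + (11*p + (-2 + k² + 4*k))/3 = -7 + (-2 + k² + 4*k + 11*p)/3 = -7 + (-⅔ + k²/3 + 4*k/3 + 11*p/3) = -23/3 + k²/3 + 4*k/3 + 11*p/3)
C(14, 9)*7 = (-23/3 + (⅓)*14² + (4/3)*14 + (11/3)*9)*7 = (-23/3 + (⅓)*196 + 56/3 + 33)*7 = (-23/3 + 196/3 + 56/3 + 33)*7 = (328/3)*7 = 2296/3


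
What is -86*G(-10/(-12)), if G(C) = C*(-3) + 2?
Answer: 43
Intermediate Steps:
G(C) = 2 - 3*C (G(C) = -3*C + 2 = 2 - 3*C)
-86*G(-10/(-12)) = -86*(2 - (-30)/(-12)) = -86*(2 - (-30)*(-1)/12) = -86*(2 - 3*⅚) = -86*(2 - 5/2) = -86*(-½) = 43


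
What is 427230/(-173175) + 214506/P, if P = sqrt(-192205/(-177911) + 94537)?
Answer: -28482/11545 + 35751*sqrt(83120831719537)/467204567 ≈ 695.18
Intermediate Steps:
P = 6*sqrt(83120831719537)/177911 (P = sqrt(-192205*(-1/177911) + 94537) = sqrt(192205/177911 + 94537) = sqrt(16819364412/177911) = 6*sqrt(83120831719537)/177911 ≈ 307.47)
427230/(-173175) + 214506/P = 427230/(-173175) + 214506/((6*sqrt(83120831719537)/177911)) = 427230*(-1/173175) + 214506*(sqrt(83120831719537)/2803227402) = -28482/11545 + 35751*sqrt(83120831719537)/467204567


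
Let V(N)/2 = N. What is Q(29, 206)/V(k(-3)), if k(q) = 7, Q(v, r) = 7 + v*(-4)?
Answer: -109/14 ≈ -7.7857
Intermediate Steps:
Q(v, r) = 7 - 4*v
V(N) = 2*N
Q(29, 206)/V(k(-3)) = (7 - 4*29)/((2*7)) = (7 - 116)/14 = -109*1/14 = -109/14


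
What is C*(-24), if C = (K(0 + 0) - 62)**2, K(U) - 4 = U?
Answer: -80736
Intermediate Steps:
K(U) = 4 + U
C = 3364 (C = ((4 + (0 + 0)) - 62)**2 = ((4 + 0) - 62)**2 = (4 - 62)**2 = (-58)**2 = 3364)
C*(-24) = 3364*(-24) = -80736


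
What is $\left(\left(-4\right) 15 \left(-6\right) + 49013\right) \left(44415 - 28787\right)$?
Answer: $771601244$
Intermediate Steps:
$\left(\left(-4\right) 15 \left(-6\right) + 49013\right) \left(44415 - 28787\right) = \left(\left(-60\right) \left(-6\right) + 49013\right) 15628 = \left(360 + 49013\right) 15628 = 49373 \cdot 15628 = 771601244$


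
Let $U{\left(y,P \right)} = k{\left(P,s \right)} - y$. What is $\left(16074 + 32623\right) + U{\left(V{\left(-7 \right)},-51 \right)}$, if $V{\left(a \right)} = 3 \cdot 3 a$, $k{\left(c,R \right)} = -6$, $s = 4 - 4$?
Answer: $48754$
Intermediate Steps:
$s = 0$ ($s = 4 - 4 = 0$)
$V{\left(a \right)} = 9 a$
$U{\left(y,P \right)} = -6 - y$
$\left(16074 + 32623\right) + U{\left(V{\left(-7 \right)},-51 \right)} = \left(16074 + 32623\right) - \left(6 + 9 \left(-7\right)\right) = 48697 - -57 = 48697 + \left(-6 + 63\right) = 48697 + 57 = 48754$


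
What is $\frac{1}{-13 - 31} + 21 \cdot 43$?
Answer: $\frac{39731}{44} \approx 902.98$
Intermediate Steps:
$\frac{1}{-13 - 31} + 21 \cdot 43 = \frac{1}{-44} + 903 = - \frac{1}{44} + 903 = \frac{39731}{44}$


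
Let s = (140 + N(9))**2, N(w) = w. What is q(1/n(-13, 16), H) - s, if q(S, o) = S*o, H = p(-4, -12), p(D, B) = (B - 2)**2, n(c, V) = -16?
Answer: -88853/4 ≈ -22213.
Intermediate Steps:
p(D, B) = (-2 + B)**2
s = 22201 (s = (140 + 9)**2 = 149**2 = 22201)
H = 196 (H = (-2 - 12)**2 = (-14)**2 = 196)
q(1/n(-13, 16), H) - s = 196/(-16) - 1*22201 = -1/16*196 - 22201 = -49/4 - 22201 = -88853/4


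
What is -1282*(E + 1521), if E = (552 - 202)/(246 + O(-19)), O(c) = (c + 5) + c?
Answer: -415782086/213 ≈ -1.9520e+6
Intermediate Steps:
O(c) = 5 + 2*c (O(c) = (5 + c) + c = 5 + 2*c)
E = 350/213 (E = (552 - 202)/(246 + (5 + 2*(-19))) = 350/(246 + (5 - 38)) = 350/(246 - 33) = 350/213 ≈ 1.6432)
-1282*(E + 1521) = -1282*(350/213 + 1521) = -1282*324323/213 = -415782086/213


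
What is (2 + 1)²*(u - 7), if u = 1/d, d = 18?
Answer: -125/2 ≈ -62.500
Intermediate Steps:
u = 1/18 ≈ 0.055556
(2 + 1)²*(u - 7) = (2 + 1)²*(1/18 - 7) = 3²*(-125/18) = 9*(-125/18) = -125/2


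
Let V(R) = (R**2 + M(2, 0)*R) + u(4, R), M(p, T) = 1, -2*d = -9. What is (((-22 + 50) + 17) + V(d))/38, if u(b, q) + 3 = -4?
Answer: 251/152 ≈ 1.6513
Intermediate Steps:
d = 9/2 (d = -1/2*(-9) = 9/2 ≈ 4.5000)
u(b, q) = -7 (u(b, q) = -3 - 4 = -7)
V(R) = -7 + R + R**2 (V(R) = (R**2 + 1*R) - 7 = (R**2 + R) - 7 = (R + R**2) - 7 = -7 + R + R**2)
(((-22 + 50) + 17) + V(d))/38 = (((-22 + 50) + 17) + (-7 + 9/2 + (9/2)**2))/38 = ((28 + 17) + (-7 + 9/2 + 81/4))/38 = (45 + 71/4)/38 = (1/38)*(251/4) = 251/152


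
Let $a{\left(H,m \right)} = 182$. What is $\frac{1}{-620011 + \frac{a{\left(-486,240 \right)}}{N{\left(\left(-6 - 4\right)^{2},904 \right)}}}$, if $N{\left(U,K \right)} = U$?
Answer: $- \frac{50}{31000459} \approx -1.6129 \cdot 10^{-6}$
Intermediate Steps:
$\frac{1}{-620011 + \frac{a{\left(-486,240 \right)}}{N{\left(\left(-6 - 4\right)^{2},904 \right)}}} = \frac{1}{-620011 + \frac{182}{\left(-6 - 4\right)^{2}}} = \frac{1}{-620011 + \frac{182}{\left(-10\right)^{2}}} = \frac{1}{-620011 + \frac{182}{100}} = \frac{1}{-620011 + 182 \cdot \frac{1}{100}} = \frac{1}{-620011 + \frac{91}{50}} = \frac{1}{- \frac{31000459}{50}} = - \frac{50}{31000459}$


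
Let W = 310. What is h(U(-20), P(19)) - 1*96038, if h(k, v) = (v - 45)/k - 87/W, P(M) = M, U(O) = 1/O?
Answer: -29610667/310 ≈ -95518.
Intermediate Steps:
h(k, v) = -87/310 + (-45 + v)/k (h(k, v) = (v - 45)/k - 87/310 = (-45 + v)/k - 87*1/310 = (-45 + v)/k - 87/310 = -87/310 + (-45 + v)/k)
h(U(-20), P(19)) - 1*96038 = (-45 + 19 - 87/310/(-20))/(1/(-20)) - 1*96038 = (-45 + 19 - 87/310*(-1/20))/(-1/20) - 96038 = -20*(-45 + 19 + 87/6200) - 96038 = -20*(-161113/6200) - 96038 = 161113/310 - 96038 = -29610667/310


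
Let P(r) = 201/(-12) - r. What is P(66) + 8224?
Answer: 32565/4 ≈ 8141.3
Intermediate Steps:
P(r) = -67/4 - r (P(r) = 201*(-1/12) - r = -67/4 - r)
P(66) + 8224 = (-67/4 - 1*66) + 8224 = (-67/4 - 66) + 8224 = -331/4 + 8224 = 32565/4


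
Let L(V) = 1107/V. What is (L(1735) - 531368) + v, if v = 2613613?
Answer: 3612696182/1735 ≈ 2.0822e+6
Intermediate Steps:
(L(1735) - 531368) + v = (1107/1735 - 531368) + 2613613 = -921922373/1735 + 2613613 = 3612696182/1735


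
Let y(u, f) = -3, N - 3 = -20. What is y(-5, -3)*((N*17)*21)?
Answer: 18207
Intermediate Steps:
N = -17 (N = 3 - 20 = -17)
y(-5, -3)*((N*17)*21) = -3*(-17*17)*21 = -(-867)*21 = -3*(-6069) = 18207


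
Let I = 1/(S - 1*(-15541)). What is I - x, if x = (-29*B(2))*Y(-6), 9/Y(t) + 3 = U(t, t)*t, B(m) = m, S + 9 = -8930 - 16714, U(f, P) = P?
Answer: 1759477/111232 ≈ 15.818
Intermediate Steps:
S = -25653 (S = -9 + (-8930 - 16714) = -9 - 25644 = -25653)
Y(t) = 9/(-3 + t²) (Y(t) = 9/(-3 + t*t) = 9/(-3 + t²))
I = -1/10112 (I = 1/(-25653 - 1*(-15541)) = 1/(-25653 + 15541) = 1/(-10112) = -1/10112 ≈ -9.8892e-5)
x = -174/11 (x = (-29*2)*(9/(-3 + (-6)²)) = -522/(-3 + 36) = -522/33 = -58*3/11 = -174/11 ≈ -15.818)
I - x = -1/10112 - 1*(-174/11) = -1/10112 + 174/11 = 1759477/111232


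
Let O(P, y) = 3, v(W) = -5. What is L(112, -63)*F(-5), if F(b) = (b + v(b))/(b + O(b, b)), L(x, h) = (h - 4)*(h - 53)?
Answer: 38860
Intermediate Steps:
L(x, h) = (-53 + h)*(-4 + h) (L(x, h) = (-4 + h)*(-53 + h) = (-53 + h)*(-4 + h))
F(b) = (-5 + b)/(3 + b) (F(b) = (b - 5)/(b + 3) = (-5 + b)/(3 + b))
L(112, -63)*F(-5) = (212 + (-63)² - 57*(-63))*((-5 - 5)/(3 - 5)) = (212 + 3969 + 3591)*(-10/(-2)) = 7772*(-½*(-10)) = 7772*5 = 38860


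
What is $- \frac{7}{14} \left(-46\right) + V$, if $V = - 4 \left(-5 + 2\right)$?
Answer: $35$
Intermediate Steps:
$V = 12$ ($V = \left(-4\right) \left(-3\right) = 12$)
$- \frac{7}{14} \left(-46\right) + V = - \frac{7}{14} \left(-46\right) + 12 = \left(-7\right) \frac{1}{14} \left(-46\right) + 12 = \left(- \frac{1}{2}\right) \left(-46\right) + 12 = 23 + 12 = 35$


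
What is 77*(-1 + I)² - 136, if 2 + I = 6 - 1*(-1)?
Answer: 1096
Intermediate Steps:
I = 5 (I = -2 + (6 - 1*(-1)) = -2 + (6 + 1) = -2 + 7 = 5)
77*(-1 + I)² - 136 = 77*(-1 + 5)² - 136 = 77*4² - 136 = 77*16 - 136 = 1232 - 136 = 1096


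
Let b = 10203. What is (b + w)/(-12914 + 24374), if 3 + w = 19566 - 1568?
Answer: 14099/5730 ≈ 2.4606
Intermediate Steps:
w = 17995 (w = -3 + (19566 - 1568) = -3 + 17998 = 17995)
(b + w)/(-12914 + 24374) = (10203 + 17995)/(-12914 + 24374) = 28198/11460 = 28198*(1/11460) = 14099/5730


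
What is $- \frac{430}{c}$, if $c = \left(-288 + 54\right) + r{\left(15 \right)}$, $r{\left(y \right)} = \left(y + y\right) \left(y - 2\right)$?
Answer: $- \frac{215}{78} \approx -2.7564$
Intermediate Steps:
$r{\left(y \right)} = 2 y \left(-2 + y\right)$
$c = 156$ ($c = \left(-288 + 54\right) + 2 \cdot 15 \left(-2 + 15\right) = -234 + 2 \cdot 15 \cdot 13 = -234 + 390 = 156$)
$- \frac{430}{c} = - \frac{430}{156} = \left(-430\right) \frac{1}{156} = - \frac{215}{78}$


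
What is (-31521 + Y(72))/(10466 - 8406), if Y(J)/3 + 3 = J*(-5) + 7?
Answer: -32589/2060 ≈ -15.820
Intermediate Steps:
Y(J) = 12 - 15*J (Y(J) = -9 + 3*(J*(-5) + 7) = -9 + 3*(-5*J + 7) = -9 + 3*(7 - 5*J) = -9 + (21 - 15*J) = 12 - 15*J)
(-31521 + Y(72))/(10466 - 8406) = (-31521 + (12 - 15*72))/(10466 - 8406) = (-31521 + (12 - 1080))/2060 = (-31521 - 1068)*(1/2060) = -32589*1/2060 = -32589/2060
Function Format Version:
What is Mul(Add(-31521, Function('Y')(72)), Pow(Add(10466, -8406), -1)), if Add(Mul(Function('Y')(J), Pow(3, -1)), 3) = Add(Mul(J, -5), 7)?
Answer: Rational(-32589, 2060) ≈ -15.820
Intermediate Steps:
Function('Y')(J) = Add(12, Mul(-15, J)) (Function('Y')(J) = Add(-9, Mul(3, Add(Mul(J, -5), 7))) = Add(-9, Mul(3, Add(Mul(-5, J), 7))) = Add(-9, Mul(3, Add(7, Mul(-5, J)))) = Add(-9, Add(21, Mul(-15, J))) = Add(12, Mul(-15, J)))
Mul(Add(-31521, Function('Y')(72)), Pow(Add(10466, -8406), -1)) = Mul(Add(-31521, Add(12, Mul(-15, 72))), Pow(Add(10466, -8406), -1)) = Mul(Add(-31521, Add(12, -1080)), Pow(2060, -1)) = Mul(Add(-31521, -1068), Rational(1, 2060)) = Mul(-32589, Rational(1, 2060)) = Rational(-32589, 2060)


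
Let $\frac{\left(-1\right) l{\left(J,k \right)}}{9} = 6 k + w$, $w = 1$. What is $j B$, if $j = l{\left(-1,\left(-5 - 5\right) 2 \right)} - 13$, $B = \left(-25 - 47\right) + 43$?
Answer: $-30682$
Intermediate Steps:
$B = -29$ ($B = -72 + 43 = -29$)
$l{\left(J,k \right)} = -9 - 54 k$ ($l{\left(J,k \right)} = - 9 \left(6 k + 1\right) = - 9 \left(1 + 6 k\right) = -9 - 54 k$)
$j = 1058$ ($j = \left(-9 - 54 \left(-5 - 5\right) 2\right) - 13 = \left(-9 - 54 \left(\left(-10\right) 2\right)\right) - 13 = \left(-9 - -1080\right) - 13 = \left(-9 + 1080\right) - 13 = 1071 - 13 = 1058$)
$j B = 1058 \left(-29\right) = -30682$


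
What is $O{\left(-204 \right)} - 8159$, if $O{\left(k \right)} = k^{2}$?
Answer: $33457$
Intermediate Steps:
$O{\left(-204 \right)} - 8159 = \left(-204\right)^{2} - 8159 = 41616 - 8159 = 33457$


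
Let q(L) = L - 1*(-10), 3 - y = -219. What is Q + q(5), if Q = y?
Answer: 237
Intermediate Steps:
y = 222 (y = 3 - 1*(-219) = 3 + 219 = 222)
q(L) = 10 + L (q(L) = L + 10 = 10 + L)
Q = 222
Q + q(5) = 222 + (10 + 5) = 222 + 15 = 237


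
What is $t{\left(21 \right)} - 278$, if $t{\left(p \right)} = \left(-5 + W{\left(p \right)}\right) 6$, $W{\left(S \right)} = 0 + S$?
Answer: $-182$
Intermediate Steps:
$W{\left(S \right)} = S$
$t{\left(p \right)} = -30 + 6 p$ ($t{\left(p \right)} = \left(-5 + p\right) 6 = -30 + 6 p$)
$t{\left(21 \right)} - 278 = \left(-30 + 6 \cdot 21\right) - 278 = \left(-30 + 126\right) - 278 = 96 - 278 = -182$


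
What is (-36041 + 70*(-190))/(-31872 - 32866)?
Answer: 49341/64738 ≈ 0.76216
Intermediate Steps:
(-36041 + 70*(-190))/(-31872 - 32866) = (-36041 - 13300)/(-64738) = -49341*(-1/64738) = 49341/64738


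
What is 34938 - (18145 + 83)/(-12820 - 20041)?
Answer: 1148115846/32861 ≈ 34939.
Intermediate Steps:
34938 - (18145 + 83)/(-12820 - 20041) = 34938 - 18228/(-32861) = 34938 - 18228*(-1)/32861 = 34938 - 1*(-18228/32861) = 34938 + 18228/32861 = 1148115846/32861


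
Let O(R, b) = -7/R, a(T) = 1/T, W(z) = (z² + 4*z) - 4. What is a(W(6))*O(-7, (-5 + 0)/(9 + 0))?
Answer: 1/56 ≈ 0.017857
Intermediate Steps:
W(z) = -4 + z² + 4*z
a(W(6))*O(-7, (-5 + 0)/(9 + 0)) = (-7/(-7))/(-4 + 6² + 4*6) = (-7*(-⅐))/(-4 + 36 + 24) = 1/56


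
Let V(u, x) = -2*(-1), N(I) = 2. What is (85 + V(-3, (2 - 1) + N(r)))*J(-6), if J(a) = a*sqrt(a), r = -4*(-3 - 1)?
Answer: -522*I*sqrt(6) ≈ -1278.6*I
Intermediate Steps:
r = 16 (r = -4*(-4) = 16)
J(a) = a**(3/2)
V(u, x) = 2
(85 + V(-3, (2 - 1) + N(r)))*J(-6) = (85 + 2)*(-6)**(3/2) = 87*(-6*I*sqrt(6)) = -522*I*sqrt(6)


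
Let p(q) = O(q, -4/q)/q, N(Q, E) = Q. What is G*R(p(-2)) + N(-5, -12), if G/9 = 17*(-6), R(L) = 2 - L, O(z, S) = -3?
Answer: -464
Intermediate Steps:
p(q) = -3/q
G = -918 (G = 9*(17*(-6)) = 9*(-102) = -918)
G*R(p(-2)) + N(-5, -12) = -918*(2 - (-3)/(-2)) - 5 = -918*(2 - (-3)*(-1)/2) - 5 = -918*(2 - 1*3/2) - 5 = -918*(2 - 3/2) - 5 = -918*1/2 - 5 = -459 - 5 = -464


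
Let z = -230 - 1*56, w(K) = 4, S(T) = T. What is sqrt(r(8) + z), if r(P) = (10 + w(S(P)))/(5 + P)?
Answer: 2*I*sqrt(12038)/13 ≈ 16.88*I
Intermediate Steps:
r(P) = 14/(5 + P) (r(P) = (10 + 4)/(5 + P) = 14/(5 + P))
z = -286 (z = -230 - 56 = -286)
sqrt(r(8) + z) = sqrt(14/(5 + 8) - 286) = sqrt(14/13 - 286) = sqrt(-3704/13) = 2*I*sqrt(12038)/13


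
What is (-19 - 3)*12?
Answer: -264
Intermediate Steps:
(-19 - 3)*12 = -22*12 = -264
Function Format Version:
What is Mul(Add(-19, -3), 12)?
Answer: -264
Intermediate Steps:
Mul(Add(-19, -3), 12) = Mul(-22, 12) = -264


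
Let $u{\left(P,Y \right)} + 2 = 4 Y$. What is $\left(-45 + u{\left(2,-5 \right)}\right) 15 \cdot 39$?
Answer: $-39195$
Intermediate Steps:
$u{\left(P,Y \right)} = -2 + 4 Y$
$\left(-45 + u{\left(2,-5 \right)}\right) 15 \cdot 39 = \left(-45 + \left(-2 + 4 \left(-5\right)\right)\right) 15 \cdot 39 = \left(-45 - 22\right) 15 \cdot 39 = \left(-67\right) 15 \cdot 39 = \left(-1005\right) 39 = -39195$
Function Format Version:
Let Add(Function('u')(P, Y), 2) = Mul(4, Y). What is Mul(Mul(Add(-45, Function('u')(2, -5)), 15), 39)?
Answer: -39195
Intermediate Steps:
Function('u')(P, Y) = Add(-2, Mul(4, Y))
Mul(Mul(Add(-45, Function('u')(2, -5)), 15), 39) = Mul(Mul(Add(-45, Add(-2, Mul(4, -5))), 15), 39) = Mul(Mul(Add(-45, Add(-2, -20)), 15), 39) = Mul(Mul(Add(-45, -22), 15), 39) = Mul(Mul(-67, 15), 39) = Mul(-1005, 39) = -39195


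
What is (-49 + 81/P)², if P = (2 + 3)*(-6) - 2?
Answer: 2719201/1024 ≈ 2655.5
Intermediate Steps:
P = -32 (P = 5*(-6) - 2 = -30 - 2 = -32)
(-49 + 81/P)² = (-49 + 81/(-32))² = (-49 + 81*(-1/32))² = (-49 - 81/32)² = (-1649/32)² = 2719201/1024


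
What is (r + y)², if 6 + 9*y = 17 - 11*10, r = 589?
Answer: 334084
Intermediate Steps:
y = -11 (y = -⅔ + (17 - 11*10)/9 = -⅔ + (17 - 110)/9 = -⅔ + (⅑)*(-93) = -⅔ - 31/3 = -11)
(r + y)² = (589 - 11)² = 578² = 334084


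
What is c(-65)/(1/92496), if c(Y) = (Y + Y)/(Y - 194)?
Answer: 12024480/259 ≈ 46427.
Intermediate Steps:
c(Y) = 2*Y/(-194 + Y) (c(Y) = (2*Y)/(-194 + Y) = 2*Y/(-194 + Y))
c(-65)/(1/92496) = (2*(-65)/(-194 - 65))/(1/92496) = (2*(-65)/(-259))/(1/92496) = (2*(-65)*(-1/259))*92496 = (130/259)*92496 = 12024480/259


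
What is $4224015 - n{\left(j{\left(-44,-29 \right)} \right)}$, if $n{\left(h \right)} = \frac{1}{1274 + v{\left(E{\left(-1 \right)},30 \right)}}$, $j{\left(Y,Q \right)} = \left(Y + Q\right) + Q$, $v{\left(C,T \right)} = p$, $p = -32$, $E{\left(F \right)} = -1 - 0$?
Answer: $\frac{5246226629}{1242} \approx 4.224 \cdot 10^{6}$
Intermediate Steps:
$E{\left(F \right)} = -1$ ($E{\left(F \right)} = -1 + 0 = -1$)
$v{\left(C,T \right)} = -32$
$j{\left(Y,Q \right)} = Y + 2 Q$ ($j{\left(Y,Q \right)} = \left(Q + Y\right) + Q = Y + 2 Q$)
$n{\left(h \right)} = \frac{1}{1242}$ ($n{\left(h \right)} = \frac{1}{1274 - 32} = \frac{1}{1242}$)
$4224015 - n{\left(j{\left(-44,-29 \right)} \right)} = 4224015 - \frac{1}{1242} = \frac{5246226629}{1242}$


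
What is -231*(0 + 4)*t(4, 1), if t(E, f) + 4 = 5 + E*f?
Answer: -4620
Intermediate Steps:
t(E, f) = 1 + E*f (t(E, f) = -4 + (5 + E*f) = 1 + E*f)
-231*(0 + 4)*t(4, 1) = -231*(0 + 4)*(1 + 4*1) = -924*(1 + 4) = -924*5 = -231*20 = -4620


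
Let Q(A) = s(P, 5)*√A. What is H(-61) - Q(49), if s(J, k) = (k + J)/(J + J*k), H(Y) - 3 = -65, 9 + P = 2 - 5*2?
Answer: -1068/17 ≈ -62.824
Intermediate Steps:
P = -17 (P = -9 + (2 - 5*2) = -9 + (2 - 10) = -9 - 8 = -17)
H(Y) = -62 (H(Y) = 3 - 65 = -62)
s(J, k) = (J + k)/(J + J*k)
Q(A) = 2*√A/17 (Q(A) = ((-17 + 5)/((-17)*(1 + 5)))*√A = (-1/17*(-12)/6)*√A = (-1/17*⅙*(-12))*√A = 2*√A/17)
H(-61) - Q(49) = -62 - 2*√49/17 = -62 - 2*7/17 = -62 - 1*14/17 = -62 - 14/17 = -1068/17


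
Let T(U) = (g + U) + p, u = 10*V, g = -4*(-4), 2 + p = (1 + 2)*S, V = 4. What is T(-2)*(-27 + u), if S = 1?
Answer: 195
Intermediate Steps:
p = 1 (p = -2 + (1 + 2)*1 = -2 + 3*1 = -2 + 3 = 1)
g = 16
u = 40 (u = 10*4 = 40)
T(U) = 17 + U (T(U) = (16 + U) + 1 = 17 + U)
T(-2)*(-27 + u) = (17 - 2)*(-27 + 40) = 15*13 = 195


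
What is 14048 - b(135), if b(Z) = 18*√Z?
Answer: 14048 - 54*√15 ≈ 13839.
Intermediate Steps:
14048 - b(135) = 14048 - 18*√135 = 14048 - 18*3*√15 = 14048 - 54*√15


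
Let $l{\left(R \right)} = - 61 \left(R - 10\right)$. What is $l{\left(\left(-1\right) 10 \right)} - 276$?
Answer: $944$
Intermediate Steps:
$l{\left(R \right)} = 610 - 61 R$ ($l{\left(R \right)} = - 61 \left(R + \left(-24 + 14\right)\right) = - 61 \left(R - 10\right) = - 61 \left(-10 + R\right) = 610 - 61 R$)
$l{\left(\left(-1\right) 10 \right)} - 276 = \left(610 - 61 \left(\left(-1\right) 10\right)\right) - 276 = \left(610 - -610\right) - 276 = \left(610 + 610\right) - 276 = 1220 - 276 = 944$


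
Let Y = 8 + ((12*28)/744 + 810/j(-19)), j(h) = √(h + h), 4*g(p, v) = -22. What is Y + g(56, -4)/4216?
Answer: 71253/8432 - 405*I*√38/19 ≈ 8.4503 - 131.4*I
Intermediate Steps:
g(p, v) = -11/2 (g(p, v) = (¼)*(-22) = -11/2)
j(h) = √2*√h (j(h) = √(2*h) = √2*√h)
Y = 262/31 - 405*I*√38/19 (Y = 8 + ((12*28)/744 + 810/((√2*√(-19)))) = 8 + (336*(1/744) + 810/((√2*(I*√19)))) = 8 + (14/31 + 810/((I*√38))) = 8 + (14/31 + 810*(-I*√38/38)) = 8 + (14/31 - 405*I*√38/19) = 262/31 - 405*I*√38/19 ≈ 8.4516 - 131.4*I)
Y + g(56, -4)/4216 = (262/31 - 405*I*√38/19) - 11/2/4216 = (262/31 - 405*I*√38/19) - 11/2*1/4216 = (262/31 - 405*I*√38/19) - 11/8432 = 71253/8432 - 405*I*√38/19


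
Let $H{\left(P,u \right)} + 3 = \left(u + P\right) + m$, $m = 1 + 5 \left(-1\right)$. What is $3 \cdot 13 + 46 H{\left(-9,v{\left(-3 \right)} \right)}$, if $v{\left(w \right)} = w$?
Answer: $-835$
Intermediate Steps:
$m = -4$ ($m = 1 - 5 = -4$)
$H{\left(P,u \right)} = -7 + P + u$ ($H{\left(P,u \right)} = -3 - \left(4 - P - u\right) = -3 + \left(-4 + P + u\right) = -7 + P + u$)
$3 \cdot 13 + 46 H{\left(-9,v{\left(-3 \right)} \right)} = 3 \cdot 13 + 46 \left(-7 - 9 - 3\right) = 39 + 46 \left(-19\right) = 39 - 874 = -835$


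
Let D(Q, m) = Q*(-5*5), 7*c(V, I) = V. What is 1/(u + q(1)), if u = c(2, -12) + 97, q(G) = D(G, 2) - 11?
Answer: 7/429 ≈ 0.016317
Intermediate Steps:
c(V, I) = V/7
D(Q, m) = -25*Q (D(Q, m) = Q*(-25) = -25*Q)
q(G) = -11 - 25*G (q(G) = -25*G - 11 = -11 - 25*G)
u = 681/7 (u = (⅐)*2 + 97 = 2/7 + 97 = 681/7 ≈ 97.286)
1/(u + q(1)) = 1/(681/7 + (-11 - 25*1)) = 1/(681/7 + (-11 - 25)) = 1/(681/7 - 36) = 1/(429/7) = 7/429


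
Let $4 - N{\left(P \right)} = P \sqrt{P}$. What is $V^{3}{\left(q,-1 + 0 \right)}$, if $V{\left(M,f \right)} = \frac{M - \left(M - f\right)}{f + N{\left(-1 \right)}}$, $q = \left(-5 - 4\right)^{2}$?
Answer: $\frac{\left(-3 + i\right)^{3}}{1000} \approx -0.018 + 0.026 i$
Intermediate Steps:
$N{\left(P \right)} = 4 - P^{\frac{3}{2}}$ ($N{\left(P \right)} = 4 - P \sqrt{P} = 4 - P^{\frac{3}{2}}$)
$q = 81$ ($q = \left(-9\right)^{2} = 81$)
$V{\left(M,f \right)} = \frac{f}{4 + i + f}$ ($V{\left(M,f \right)} = \frac{M - \left(M - f\right)}{f + \left(4 - \left(-1\right)^{\frac{3}{2}}\right)} = \frac{f}{f + \left(4 - - i\right)} = \frac{f}{f + \left(4 + i\right)} = \frac{f}{4 + i + f}$)
$V^{3}{\left(q,-1 + 0 \right)} = \left(\frac{-1 + 0}{4 + i + \left(-1 + 0\right)}\right)^{3} = \left(- \frac{1}{4 + i - 1}\right)^{3} = \left(- \frac{1}{3 + i}\right)^{3} = \left(- \frac{3 - i}{10}\right)^{3} = - \frac{\left(3 - i\right)^{3}}{1000}$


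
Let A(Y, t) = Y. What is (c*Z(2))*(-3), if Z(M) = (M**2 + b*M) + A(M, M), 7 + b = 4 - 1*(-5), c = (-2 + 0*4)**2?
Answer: -120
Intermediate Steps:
c = 4 (c = (-2 + 0)**2 = (-2)**2 = 4)
b = 2 (b = -7 + (4 - 1*(-5)) = -7 + (4 + 5) = -7 + 9 = 2)
Z(M) = M**2 + 3*M (Z(M) = (M**2 + 2*M) + M = M**2 + 3*M)
(c*Z(2))*(-3) = (4*(2*(3 + 2)))*(-3) = (4*(2*5))*(-3) = (4*10)*(-3) = 40*(-3) = -120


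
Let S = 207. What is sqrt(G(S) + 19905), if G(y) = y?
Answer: 4*sqrt(1257) ≈ 141.82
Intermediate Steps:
sqrt(G(S) + 19905) = sqrt(207 + 19905) = sqrt(20112) = 4*sqrt(1257)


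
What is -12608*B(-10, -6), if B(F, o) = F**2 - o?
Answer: -1336448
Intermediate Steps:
-12608*B(-10, -6) = -12608*((-10)**2 - 1*(-6)) = -12608*(100 + 6) = -12608*106 = -1336448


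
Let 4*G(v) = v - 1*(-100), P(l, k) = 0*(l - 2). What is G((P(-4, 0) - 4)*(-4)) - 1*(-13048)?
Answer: 13077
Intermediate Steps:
P(l, k) = 0 (P(l, k) = 0*(-2 + l) = 0)
G(v) = 25 + v/4 (G(v) = (v - 1*(-100))/4 = (v + 100)/4 = (100 + v)/4 = 25 + v/4)
G((P(-4, 0) - 4)*(-4)) - 1*(-13048) = (25 + ((0 - 4)*(-4))/4) - 1*(-13048) = (25 + (-4*(-4))/4) + 13048 = (25 + (¼)*16) + 13048 = (25 + 4) + 13048 = 29 + 13048 = 13077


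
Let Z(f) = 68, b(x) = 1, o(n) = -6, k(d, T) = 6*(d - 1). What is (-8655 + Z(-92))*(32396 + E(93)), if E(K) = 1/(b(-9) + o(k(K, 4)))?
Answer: -1390913673/5 ≈ -2.7818e+8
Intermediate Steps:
k(d, T) = -6 + 6*d (k(d, T) = 6*(-1 + d) = -6 + 6*d)
E(K) = -⅕ (E(K) = 1/(1 - 6) = 1/(-5) = -⅕)
(-8655 + Z(-92))*(32396 + E(93)) = (-8655 + 68)*(32396 - ⅕) = -8587*161979/5 = -1390913673/5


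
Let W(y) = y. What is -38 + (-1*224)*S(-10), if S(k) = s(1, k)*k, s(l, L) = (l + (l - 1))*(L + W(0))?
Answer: -22438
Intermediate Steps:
s(l, L) = L*(-1 + 2*l) (s(l, L) = (l + (l - 1))*(L + 0) = (l + (-1 + l))*L = (-1 + 2*l)*L = L*(-1 + 2*l))
S(k) = k**2 (S(k) = (k*(-1 + 2*1))*k = (k*(-1 + 2))*k = (k*1)*k = k*k = k**2)
-38 + (-1*224)*S(-10) = -38 - 1*224*(-10)**2 = -38 - 224*100 = -38 - 22400 = -22438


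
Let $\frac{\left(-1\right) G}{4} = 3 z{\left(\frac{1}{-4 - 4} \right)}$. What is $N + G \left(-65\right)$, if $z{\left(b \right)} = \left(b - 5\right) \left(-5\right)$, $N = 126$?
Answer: $\frac{40227}{2} \approx 20114.0$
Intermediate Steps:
$z{\left(b \right)} = 25 - 5 b$ ($z{\left(b \right)} = \left(-5 + b\right) \left(-5\right) = 25 - 5 b$)
$G = - \frac{615}{2}$ ($G = - 4 \cdot 3 \left(25 - \frac{5}{-4 - 4}\right) = - 4 \cdot 3 \left(25 - \frac{5}{-8}\right) = - 4 \cdot 3 \left(25 - - \frac{5}{8}\right) = - 4 \cdot 3 \left(25 + \frac{5}{8}\right) = - 4 \cdot 3 \cdot \frac{205}{8} = \left(-4\right) \frac{615}{8} = - \frac{615}{2} \approx -307.5$)
$N + G \left(-65\right) = 126 - - \frac{39975}{2} = 126 + \frac{39975}{2} = \frac{40227}{2}$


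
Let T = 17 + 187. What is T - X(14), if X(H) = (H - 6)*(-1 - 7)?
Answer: 268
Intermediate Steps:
T = 204
X(H) = 48 - 8*H (X(H) = (-6 + H)*(-8) = 48 - 8*H)
T - X(14) = 204 - (48 - 8*14) = 204 - (48 - 112) = 204 - 1*(-64) = 204 + 64 = 268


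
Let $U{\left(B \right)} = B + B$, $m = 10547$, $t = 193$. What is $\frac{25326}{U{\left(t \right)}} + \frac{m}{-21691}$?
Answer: $\frac{1370038}{21037} \approx 65.125$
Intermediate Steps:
$U{\left(B \right)} = 2 B$
$\frac{25326}{U{\left(t \right)}} + \frac{m}{-21691} = \frac{25326}{2 \cdot 193} + \frac{10547}{-21691} = \frac{25326}{386} + 10547 \left(- \frac{1}{21691}\right) = 25326 \cdot \frac{1}{386} - \frac{53}{109} = \frac{12663}{193} - \frac{53}{109} = \frac{1370038}{21037}$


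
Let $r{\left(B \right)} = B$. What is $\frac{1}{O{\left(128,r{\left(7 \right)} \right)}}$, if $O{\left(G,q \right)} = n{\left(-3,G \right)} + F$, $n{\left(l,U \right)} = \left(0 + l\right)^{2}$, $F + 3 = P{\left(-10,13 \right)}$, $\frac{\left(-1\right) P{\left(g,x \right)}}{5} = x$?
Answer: $- \frac{1}{59} \approx -0.016949$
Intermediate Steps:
$P{\left(g,x \right)} = - 5 x$
$F = -68$ ($F = -3 - 65 = -68$)
$n{\left(l,U \right)} = l^{2}$
$O{\left(G,q \right)} = -59$ ($O{\left(G,q \right)} = \left(-3\right)^{2} - 68 = 9 - 68 = -59$)
$\frac{1}{O{\left(128,r{\left(7 \right)} \right)}} = \frac{1}{-59} = - \frac{1}{59}$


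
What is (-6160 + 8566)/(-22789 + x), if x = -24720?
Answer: -2406/47509 ≈ -0.050643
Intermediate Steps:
(-6160 + 8566)/(-22789 + x) = (-6160 + 8566)/(-22789 - 24720) = 2406/(-47509) = 2406*(-1/47509) = -2406/47509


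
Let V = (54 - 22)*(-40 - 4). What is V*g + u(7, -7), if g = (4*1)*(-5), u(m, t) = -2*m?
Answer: 28146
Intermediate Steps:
g = -20 (g = 4*(-5) = -20)
V = -1408 (V = 32*(-44) = -1408)
V*g + u(7, -7) = -1408*(-20) - 2*7 = 28160 - 14 = 28146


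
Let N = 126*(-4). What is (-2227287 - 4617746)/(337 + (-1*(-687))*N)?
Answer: 6845033/345911 ≈ 19.788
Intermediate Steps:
N = -504
(-2227287 - 4617746)/(337 + (-1*(-687))*N) = (-2227287 - 4617746)/(337 - 1*(-687)*(-504)) = -6845033/(337 + 687*(-504)) = -6845033/(337 - 346248) = -6845033/(-345911) = -6845033*(-1/345911) = 6845033/345911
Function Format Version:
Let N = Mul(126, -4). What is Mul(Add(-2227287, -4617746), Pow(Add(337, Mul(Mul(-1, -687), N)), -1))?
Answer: Rational(6845033, 345911) ≈ 19.788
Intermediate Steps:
N = -504
Mul(Add(-2227287, -4617746), Pow(Add(337, Mul(Mul(-1, -687), N)), -1)) = Mul(Add(-2227287, -4617746), Pow(Add(337, Mul(Mul(-1, -687), -504)), -1)) = Mul(-6845033, Pow(Add(337, Mul(687, -504)), -1)) = Mul(-6845033, Pow(Add(337, -346248), -1)) = Mul(-6845033, Pow(-345911, -1)) = Mul(-6845033, Rational(-1, 345911)) = Rational(6845033, 345911)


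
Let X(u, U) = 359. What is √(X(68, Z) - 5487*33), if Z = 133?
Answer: 14*I*√922 ≈ 425.1*I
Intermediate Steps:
√(X(68, Z) - 5487*33) = √(359 - 5487*33) = √(359 - 181071) = √(-180712) = 14*I*√922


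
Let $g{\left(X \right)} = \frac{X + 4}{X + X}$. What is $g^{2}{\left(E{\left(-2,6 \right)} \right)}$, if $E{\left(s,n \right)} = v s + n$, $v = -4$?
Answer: $\frac{81}{196} \approx 0.41327$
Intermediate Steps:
$E{\left(s,n \right)} = n - 4 s$ ($E{\left(s,n \right)} = - 4 s + n = n - 4 s$)
$g{\left(X \right)} = \frac{4 + X}{2 X}$
$g^{2}{\left(E{\left(-2,6 \right)} \right)} = \left(\frac{4 + \left(6 - -8\right)}{2 \left(6 - -8\right)}\right)^{2} = \left(\frac{4 + \left(6 + 8\right)}{2 \left(6 + 8\right)}\right)^{2} = \left(\frac{4 + 14}{2 \cdot 14}\right)^{2} = \left(\frac{1}{2} \cdot \frac{1}{14} \cdot 18\right)^{2} = \left(\frac{9}{14}\right)^{2} = \frac{81}{196}$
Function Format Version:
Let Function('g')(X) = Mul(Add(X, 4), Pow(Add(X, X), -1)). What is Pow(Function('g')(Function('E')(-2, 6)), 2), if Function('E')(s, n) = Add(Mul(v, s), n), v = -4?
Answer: Rational(81, 196) ≈ 0.41327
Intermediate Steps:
Function('E')(s, n) = Add(n, Mul(-4, s)) (Function('E')(s, n) = Add(Mul(-4, s), n) = Add(n, Mul(-4, s)))
Function('g')(X) = Mul(Rational(1, 2), Pow(X, -1), Add(4, X)) (Function('g')(X) = Mul(Add(4, X), Pow(Mul(2, X), -1)) = Mul(Add(4, X), Mul(Rational(1, 2), Pow(X, -1))) = Mul(Rational(1, 2), Pow(X, -1), Add(4, X)))
Pow(Function('g')(Function('E')(-2, 6)), 2) = Pow(Mul(Rational(1, 2), Pow(Add(6, Mul(-4, -2)), -1), Add(4, Add(6, Mul(-4, -2)))), 2) = Pow(Mul(Rational(1, 2), Pow(Add(6, 8), -1), Add(4, Add(6, 8))), 2) = Pow(Mul(Rational(1, 2), Pow(14, -1), Add(4, 14)), 2) = Pow(Mul(Rational(1, 2), Rational(1, 14), 18), 2) = Pow(Rational(9, 14), 2) = Rational(81, 196)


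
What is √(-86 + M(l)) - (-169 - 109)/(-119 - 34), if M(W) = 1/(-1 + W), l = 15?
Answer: -278/153 + I*√16842/14 ≈ -1.817 + 9.2698*I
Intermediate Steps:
√(-86 + M(l)) - (-169 - 109)/(-119 - 34) = √(-86 + 1/(-1 + 15)) - (-169 - 109)/(-119 - 34) = √(-86 + 1/14) - (-278)/(-153) = √(-86 + 1/14) - (-278)*(-1)/153 = √(-1203/14) - 1*278/153 = I*√16842/14 - 278/153 = -278/153 + I*√16842/14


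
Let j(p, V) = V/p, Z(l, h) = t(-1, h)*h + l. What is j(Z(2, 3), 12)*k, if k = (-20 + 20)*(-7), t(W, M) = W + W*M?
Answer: 0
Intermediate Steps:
t(W, M) = W + M*W
Z(l, h) = l + h*(-1 - h) (Z(l, h) = (-(1 + h))*h + l = (-1 - h)*h + l = h*(-1 - h) + l = l + h*(-1 - h))
k = 0 (k = 0*(-7) = 0)
j(Z(2, 3), 12)*k = (12/(2 - 1*3*(1 + 3)))*0 = (12/(2 - 1*3*4))*0 = (12/(2 - 12))*0 = (12/(-10))*0 = (12*(-⅒))*0 = -6/5*0 = 0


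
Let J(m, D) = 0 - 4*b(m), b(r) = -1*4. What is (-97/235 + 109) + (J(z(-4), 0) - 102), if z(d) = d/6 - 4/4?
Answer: 5308/235 ≈ 22.587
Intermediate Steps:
z(d) = -1 + d/6 (z(d) = d*(⅙) - 4*¼ = d/6 - 1 = -1 + d/6)
b(r) = -4
J(m, D) = 16 (J(m, D) = 0 - 4*(-4) = 0 + 16 = 16)
(-97/235 + 109) + (J(z(-4), 0) - 102) = (-97/235 + 109) + (16 - 102) = (-97*1/235 + 109) - 86 = (-97/235 + 109) - 86 = 25518/235 - 86 = 5308/235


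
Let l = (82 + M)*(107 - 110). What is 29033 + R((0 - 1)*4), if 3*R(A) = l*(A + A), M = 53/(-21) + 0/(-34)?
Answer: 623045/21 ≈ 29669.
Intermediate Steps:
M = -53/21 (M = 53*(-1/21) + 0*(-1/34) = -53/21 + 0 = -53/21 ≈ -2.5238)
l = -1669/7 (l = (82 - 53/21)*(107 - 110) = (1669/21)*(-3) = -1669/7 ≈ -238.43)
R(A) = -3338*A/21 (R(A) = (-1669*(A + A)/7)/3 = (-3338*A/7)/3 = -3338*A/21)
29033 + R((0 - 1)*4) = 29033 - 3338*(0 - 1)*4/21 = 29033 - (-3338)*4/21 = 29033 - 3338/21*(-4) = 29033 + 13352/21 = 623045/21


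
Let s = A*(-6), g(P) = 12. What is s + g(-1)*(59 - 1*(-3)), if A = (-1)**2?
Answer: 738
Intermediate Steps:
A = 1
s = -6 (s = 1*(-6) = -6)
s + g(-1)*(59 - 1*(-3)) = -6 + 12*(59 - 1*(-3)) = -6 + 12*(59 + 3) = -6 + 12*62 = -6 + 744 = 738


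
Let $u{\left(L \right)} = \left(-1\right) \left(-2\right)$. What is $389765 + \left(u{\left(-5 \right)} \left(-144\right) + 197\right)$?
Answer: $389674$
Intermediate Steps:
$u{\left(L \right)} = 2$
$389765 + \left(u{\left(-5 \right)} \left(-144\right) + 197\right) = 389765 + \left(2 \left(-144\right) + 197\right) = 389765 + \left(-288 + 197\right) = 389765 - 91 = 389674$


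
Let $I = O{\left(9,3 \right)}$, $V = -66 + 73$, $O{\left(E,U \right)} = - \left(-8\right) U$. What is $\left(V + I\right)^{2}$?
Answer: $961$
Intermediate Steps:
$O{\left(E,U \right)} = 8 U$
$V = 7$
$I = 24$ ($I = 8 \cdot 3 = 24$)
$\left(V + I\right)^{2} = \left(7 + 24\right)^{2} = 31^{2} = 961$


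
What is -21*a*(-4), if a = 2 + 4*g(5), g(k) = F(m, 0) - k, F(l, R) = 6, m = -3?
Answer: 504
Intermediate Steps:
g(k) = 6 - k
a = 6 (a = 2 + 4*(6 - 1*5) = 2 + 4*(6 - 5) = 2 + 4*1 = 2 + 4 = 6)
-21*a*(-4) = -21*6*(-4) = -126*(-4) = 504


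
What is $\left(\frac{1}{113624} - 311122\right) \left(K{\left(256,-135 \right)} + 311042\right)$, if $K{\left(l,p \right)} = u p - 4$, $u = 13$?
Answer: $- \frac{10933440485336941}{113624} \approx -9.6225 \cdot 10^{10}$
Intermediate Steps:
$K{\left(l,p \right)} = -4 + 13 p$ ($K{\left(l,p \right)} = 13 p - 4 = -4 + 13 p$)
$\left(\frac{1}{113624} - 311122\right) \left(K{\left(256,-135 \right)} + 311042\right) = \left(\frac{1}{113624} - 311122\right) \left(\left(-4 + 13 \left(-135\right)\right) + 311042\right) = \left(\frac{1}{113624} - 311122\right) \left(\left(-4 - 1755\right) + 311042\right) = - \frac{35350926127 \left(-1759 + 311042\right)}{113624} = \left(- \frac{35350926127}{113624}\right) 309283 = - \frac{10933440485336941}{113624}$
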